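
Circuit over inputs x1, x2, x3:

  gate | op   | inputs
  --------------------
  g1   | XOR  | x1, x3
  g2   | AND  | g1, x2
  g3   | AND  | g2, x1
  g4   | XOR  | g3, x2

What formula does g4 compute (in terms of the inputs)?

g1 = x1 XOR x3
g2 = g1 AND x2 = (x1 XOR x3) AND x2
g3 = g2 AND x1 = ((x1 XOR x3) AND x2) AND x1
g4 = g3 XOR x2 = (((x1 XOR x3) AND x2) AND x1) XOR x2

(((x1 XOR x3) AND x2) AND x1) XOR x2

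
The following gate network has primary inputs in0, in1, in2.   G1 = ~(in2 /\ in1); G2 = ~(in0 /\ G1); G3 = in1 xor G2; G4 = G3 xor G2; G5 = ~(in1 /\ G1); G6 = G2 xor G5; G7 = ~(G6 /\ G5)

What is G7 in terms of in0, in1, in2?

~(((~(in0 /\ (~(in2 /\ in1)))) xor (~(in1 /\ (~(in2 /\ in1))))) /\ (~(in1 /\ (~(in2 /\ in1)))))

G1 = ~(in2 /\ in1)
G2 = ~(in0 /\ G1) = ~(in0 /\ (~(in2 /\ in1)))
G5 = ~(in1 /\ G1) = ~(in1 /\ (~(in2 /\ in1)))
G6 = G2 xor G5 = (~(in0 /\ (~(in2 /\ in1)))) xor (~(in1 /\ (~(in2 /\ in1))))
G7 = ~(G6 /\ G5) = ~(((~(in0 /\ (~(in2 /\ in1)))) xor (~(in1 /\ (~(in2 /\ in1))))) /\ (~(in1 /\ (~(in2 /\ in1)))))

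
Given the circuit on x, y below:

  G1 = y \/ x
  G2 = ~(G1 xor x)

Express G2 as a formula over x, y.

~((y \/ x) xor x)

G1 = y \/ x
G2 = ~(G1 xor x) = ~((y \/ x) xor x)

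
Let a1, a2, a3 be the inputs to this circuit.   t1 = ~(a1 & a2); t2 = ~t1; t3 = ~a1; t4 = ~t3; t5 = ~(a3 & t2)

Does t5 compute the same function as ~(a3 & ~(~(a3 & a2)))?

t1 = ~(a1 & a2)
t2 = ~t1 = ~(~(a1 & a2))
t5 = ~(a3 & t2) = ~(a3 & ~(~(a1 & a2)))
At a1=0, a2=1, a3=1: circuit gives 1, formula gives 0.

No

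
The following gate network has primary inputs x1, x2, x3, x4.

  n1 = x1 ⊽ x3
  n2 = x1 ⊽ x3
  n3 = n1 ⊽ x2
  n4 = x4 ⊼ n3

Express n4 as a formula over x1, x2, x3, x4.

n1 = x1 ⊽ x3
n3 = n1 ⊽ x2 = (x1 ⊽ x3) ⊽ x2
n4 = x4 ⊼ n3 = x4 ⊼ ((x1 ⊽ x3) ⊽ x2)

x4 ⊼ ((x1 ⊽ x3) ⊽ x2)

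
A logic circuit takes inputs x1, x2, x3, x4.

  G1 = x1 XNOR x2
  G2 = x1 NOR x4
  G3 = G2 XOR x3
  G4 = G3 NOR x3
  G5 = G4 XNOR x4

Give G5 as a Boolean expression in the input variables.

(((x1 NOR x4) XOR x3) NOR x3) XNOR x4

G2 = x1 NOR x4
G3 = G2 XOR x3 = (x1 NOR x4) XOR x3
G4 = G3 NOR x3 = ((x1 NOR x4) XOR x3) NOR x3
G5 = G4 XNOR x4 = (((x1 NOR x4) XOR x3) NOR x3) XNOR x4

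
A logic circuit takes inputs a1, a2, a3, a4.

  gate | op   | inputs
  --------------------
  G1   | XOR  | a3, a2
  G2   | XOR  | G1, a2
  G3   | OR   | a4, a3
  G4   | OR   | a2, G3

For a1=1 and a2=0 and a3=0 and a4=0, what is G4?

0

G3 = 0 OR 0 = 0
G4 = 0 OR 0 = 0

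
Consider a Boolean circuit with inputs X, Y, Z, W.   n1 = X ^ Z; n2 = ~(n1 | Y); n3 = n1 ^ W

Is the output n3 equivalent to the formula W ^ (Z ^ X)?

n1 = X ^ Z
n3 = n1 ^ W = (X ^ Z) ^ W
At X=0, Y=0, Z=0, W=0: circuit gives 0, formula gives 0.
At X=0, Y=0, Z=0, W=1: circuit gives 1, formula gives 1.
Agrees on all 16 inputs.

Yes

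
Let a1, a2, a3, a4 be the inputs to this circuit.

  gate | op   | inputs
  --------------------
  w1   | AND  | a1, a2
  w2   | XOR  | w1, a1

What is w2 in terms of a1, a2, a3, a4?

(a1 AND a2) XOR a1

w1 = a1 AND a2
w2 = w1 XOR a1 = (a1 AND a2) XOR a1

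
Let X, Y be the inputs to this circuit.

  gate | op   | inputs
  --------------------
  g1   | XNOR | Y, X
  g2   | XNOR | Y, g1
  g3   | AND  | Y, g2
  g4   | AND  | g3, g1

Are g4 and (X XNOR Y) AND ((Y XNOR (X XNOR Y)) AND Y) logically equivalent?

g1 = Y XNOR X
g2 = Y XNOR g1 = Y XNOR (Y XNOR X)
g3 = Y AND g2 = Y AND (Y XNOR (Y XNOR X))
g4 = g3 AND g1 = (Y AND (Y XNOR (Y XNOR X))) AND (Y XNOR X)
At X=0, Y=0: circuit gives 0, formula gives 0.
At X=1, Y=1: circuit gives 1, formula gives 1.
Agrees on all 4 inputs.

Yes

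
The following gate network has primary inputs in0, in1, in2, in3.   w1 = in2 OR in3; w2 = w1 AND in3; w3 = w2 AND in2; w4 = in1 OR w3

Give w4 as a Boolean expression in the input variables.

w1 = in2 OR in3
w2 = w1 AND in3 = (in2 OR in3) AND in3
w3 = w2 AND in2 = ((in2 OR in3) AND in3) AND in2
w4 = in1 OR w3 = in1 OR (((in2 OR in3) AND in3) AND in2)

in1 OR (((in2 OR in3) AND in3) AND in2)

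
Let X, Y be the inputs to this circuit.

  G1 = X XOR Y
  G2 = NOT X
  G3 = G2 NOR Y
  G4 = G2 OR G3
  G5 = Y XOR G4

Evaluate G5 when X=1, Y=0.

G2 = NOT 1 = 0
G3 = 0 NOR 0 = 1
G4 = 0 OR 1 = 1
G5 = 0 XOR 1 = 1

1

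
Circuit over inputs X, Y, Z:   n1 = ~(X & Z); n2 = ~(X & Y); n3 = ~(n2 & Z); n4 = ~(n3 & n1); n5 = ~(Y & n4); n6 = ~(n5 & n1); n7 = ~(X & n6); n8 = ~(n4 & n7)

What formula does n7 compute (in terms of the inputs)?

~(X & (~((~(Y & (~((~((~(X & Y)) & Z)) & (~(X & Z)))))) & (~(X & Z)))))

n1 = ~(X & Z)
n2 = ~(X & Y)
n3 = ~(n2 & Z) = ~((~(X & Y)) & Z)
n4 = ~(n3 & n1) = ~((~((~(X & Y)) & Z)) & (~(X & Z)))
n5 = ~(Y & n4) = ~(Y & (~((~((~(X & Y)) & Z)) & (~(X & Z)))))
n6 = ~(n5 & n1) = ~((~(Y & (~((~((~(X & Y)) & Z)) & (~(X & Z)))))) & (~(X & Z)))
n7 = ~(X & n6) = ~(X & (~((~(Y & (~((~((~(X & Y)) & Z)) & (~(X & Z)))))) & (~(X & Z)))))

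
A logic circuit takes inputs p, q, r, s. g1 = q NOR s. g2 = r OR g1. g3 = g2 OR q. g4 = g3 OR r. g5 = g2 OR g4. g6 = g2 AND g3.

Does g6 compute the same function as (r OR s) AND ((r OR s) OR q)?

No

g1 = q NOR s
g2 = r OR g1 = r OR (q NOR s)
g3 = g2 OR q = (r OR (q NOR s)) OR q
g6 = g2 AND g3 = (r OR (q NOR s)) AND ((r OR (q NOR s)) OR q)
At p=0, q=0, r=0, s=0: circuit gives 1, formula gives 0.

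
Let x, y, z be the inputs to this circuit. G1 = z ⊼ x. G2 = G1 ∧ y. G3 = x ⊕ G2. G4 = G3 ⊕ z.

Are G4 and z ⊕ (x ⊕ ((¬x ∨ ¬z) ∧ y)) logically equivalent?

Yes

G1 = z ⊼ x
G2 = G1 ∧ y = (z ⊼ x) ∧ y
G3 = x ⊕ G2 = x ⊕ ((z ⊼ x) ∧ y)
G4 = G3 ⊕ z = (x ⊕ ((z ⊼ x) ∧ y)) ⊕ z
At x=0, y=0, z=0: circuit gives 0, formula gives 0.
At x=0, y=0, z=1: circuit gives 1, formula gives 1.
Agrees on all 8 inputs.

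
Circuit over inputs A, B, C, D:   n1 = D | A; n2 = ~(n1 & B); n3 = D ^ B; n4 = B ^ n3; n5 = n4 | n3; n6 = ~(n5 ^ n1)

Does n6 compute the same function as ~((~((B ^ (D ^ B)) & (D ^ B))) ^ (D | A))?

n1 = D | A
n3 = D ^ B
n4 = B ^ n3 = B ^ (D ^ B)
n5 = n4 | n3 = (B ^ (D ^ B)) | (D ^ B)
n6 = ~(n5 ^ n1) = ~(((B ^ (D ^ B)) | (D ^ B)) ^ (D | A))
At A=0, B=0, C=0, D=0: circuit gives 1, formula gives 0.

No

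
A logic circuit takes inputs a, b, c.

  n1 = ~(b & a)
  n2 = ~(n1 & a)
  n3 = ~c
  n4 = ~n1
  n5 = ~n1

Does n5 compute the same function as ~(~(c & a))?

No

n1 = ~(b & a)
n5 = ~n1 = ~(~(b & a))
At a=1, b=0, c=1: circuit gives 0, formula gives 1.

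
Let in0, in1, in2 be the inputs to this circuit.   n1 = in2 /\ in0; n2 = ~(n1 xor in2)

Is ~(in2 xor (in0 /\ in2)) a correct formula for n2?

n1 = in2 /\ in0
n2 = ~(n1 xor in2) = ~((in2 /\ in0) xor in2)
At in0=0, in1=0, in2=1: circuit gives 0, formula gives 0.
At in0=0, in1=0, in2=0: circuit gives 1, formula gives 1.
Agrees on all 8 inputs.

Yes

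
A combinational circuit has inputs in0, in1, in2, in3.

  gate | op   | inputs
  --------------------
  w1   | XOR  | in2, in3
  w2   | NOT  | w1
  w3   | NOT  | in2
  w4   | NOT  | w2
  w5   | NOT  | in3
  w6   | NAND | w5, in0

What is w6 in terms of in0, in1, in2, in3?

NOT in3 NAND in0

w5 = NOT in3
w6 = w5 NAND in0 = NOT in3 NAND in0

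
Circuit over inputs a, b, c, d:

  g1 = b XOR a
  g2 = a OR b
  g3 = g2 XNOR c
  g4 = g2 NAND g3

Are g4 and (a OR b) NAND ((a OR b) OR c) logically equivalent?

No

g2 = a OR b
g3 = g2 XNOR c = (a OR b) XNOR c
g4 = g2 NAND g3 = (a OR b) NAND ((a OR b) XNOR c)
At a=0, b=1, c=0, d=0: circuit gives 1, formula gives 0.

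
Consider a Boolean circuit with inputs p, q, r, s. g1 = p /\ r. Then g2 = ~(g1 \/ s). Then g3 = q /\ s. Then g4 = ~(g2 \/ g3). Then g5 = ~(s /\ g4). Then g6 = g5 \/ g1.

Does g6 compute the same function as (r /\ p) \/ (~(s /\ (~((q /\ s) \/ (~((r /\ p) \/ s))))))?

Yes

g1 = p /\ r
g2 = ~(g1 \/ s) = ~((p /\ r) \/ s)
g3 = q /\ s
g4 = ~(g2 \/ g3) = ~((~((p /\ r) \/ s)) \/ (q /\ s))
g5 = ~(s /\ g4) = ~(s /\ (~((~((p /\ r) \/ s)) \/ (q /\ s))))
g6 = g5 \/ g1 = (~(s /\ (~((~((p /\ r) \/ s)) \/ (q /\ s))))) \/ (p /\ r)
At p=0, q=0, r=0, s=1: circuit gives 0, formula gives 0.
At p=0, q=0, r=0, s=0: circuit gives 1, formula gives 1.
Agrees on all 16 inputs.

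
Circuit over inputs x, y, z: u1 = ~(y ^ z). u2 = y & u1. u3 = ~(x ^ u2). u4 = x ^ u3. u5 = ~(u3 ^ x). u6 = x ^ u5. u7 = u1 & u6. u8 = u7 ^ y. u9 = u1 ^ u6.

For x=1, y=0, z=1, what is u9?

u1 = ~(0 ^ 1) = 0
u2 = 0 & 0 = 0
u3 = ~(1 ^ 0) = 0
u5 = ~(0 ^ 1) = 0
u6 = 1 ^ 0 = 1
u9 = 0 ^ 1 = 1

1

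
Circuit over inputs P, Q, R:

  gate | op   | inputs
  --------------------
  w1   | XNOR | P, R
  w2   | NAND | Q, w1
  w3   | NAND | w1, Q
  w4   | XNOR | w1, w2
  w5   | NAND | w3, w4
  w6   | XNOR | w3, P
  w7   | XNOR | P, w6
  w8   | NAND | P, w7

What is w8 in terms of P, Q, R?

P NAND (P XNOR (((P XNOR R) NAND Q) XNOR P))

w1 = P XNOR R
w3 = w1 NAND Q = (P XNOR R) NAND Q
w6 = w3 XNOR P = ((P XNOR R) NAND Q) XNOR P
w7 = P XNOR w6 = P XNOR (((P XNOR R) NAND Q) XNOR P)
w8 = P NAND w7 = P NAND (P XNOR (((P XNOR R) NAND Q) XNOR P))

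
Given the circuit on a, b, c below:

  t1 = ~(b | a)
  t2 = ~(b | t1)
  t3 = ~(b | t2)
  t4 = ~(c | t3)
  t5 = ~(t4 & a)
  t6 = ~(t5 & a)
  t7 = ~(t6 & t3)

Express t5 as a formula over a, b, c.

t1 = ~(b | a)
t2 = ~(b | t1) = ~(b | (~(b | a)))
t3 = ~(b | t2) = ~(b | (~(b | (~(b | a)))))
t4 = ~(c | t3) = ~(c | (~(b | (~(b | (~(b | a)))))))
t5 = ~(t4 & a) = ~((~(c | (~(b | (~(b | (~(b | a)))))))) & a)

~((~(c | (~(b | (~(b | (~(b | a)))))))) & a)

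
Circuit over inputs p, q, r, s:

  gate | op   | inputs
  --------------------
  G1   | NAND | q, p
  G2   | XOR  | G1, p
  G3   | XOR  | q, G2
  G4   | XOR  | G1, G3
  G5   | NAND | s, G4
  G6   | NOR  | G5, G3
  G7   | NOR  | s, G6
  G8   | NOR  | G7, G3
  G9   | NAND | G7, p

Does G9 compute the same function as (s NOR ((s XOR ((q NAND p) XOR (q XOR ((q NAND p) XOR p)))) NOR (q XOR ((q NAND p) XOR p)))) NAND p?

No

G1 = q NAND p
G2 = G1 XOR p = (q NAND p) XOR p
G3 = q XOR G2 = q XOR ((q NAND p) XOR p)
G4 = G1 XOR G3 = (q NAND p) XOR (q XOR ((q NAND p) XOR p))
G5 = s NAND G4 = s NAND ((q NAND p) XOR (q XOR ((q NAND p) XOR p)))
G6 = G5 NOR G3 = (s NAND ((q NAND p) XOR (q XOR ((q NAND p) XOR p)))) NOR (q XOR ((q NAND p) XOR p))
G7 = s NOR G6 = s NOR ((s NAND ((q NAND p) XOR (q XOR ((q NAND p) XOR p)))) NOR (q XOR ((q NAND p) XOR p)))
G9 = G7 NAND p = (s NOR ((s NAND ((q NAND p) XOR (q XOR ((q NAND p) XOR p)))) NOR (q XOR ((q NAND p) XOR p)))) NAND p
At p=1, q=1, r=0, s=0: circuit gives 0, formula gives 1.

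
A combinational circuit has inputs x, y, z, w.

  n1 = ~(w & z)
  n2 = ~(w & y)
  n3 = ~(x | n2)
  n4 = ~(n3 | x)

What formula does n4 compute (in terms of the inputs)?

n2 = ~(w & y)
n3 = ~(x | n2) = ~(x | (~(w & y)))
n4 = ~(n3 | x) = ~((~(x | (~(w & y)))) | x)

~((~(x | (~(w & y)))) | x)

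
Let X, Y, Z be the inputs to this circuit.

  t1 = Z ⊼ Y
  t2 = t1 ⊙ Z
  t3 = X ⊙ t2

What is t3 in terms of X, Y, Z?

t1 = Z ⊼ Y
t2 = t1 ⊙ Z = (Z ⊼ Y) ⊙ Z
t3 = X ⊙ t2 = X ⊙ ((Z ⊼ Y) ⊙ Z)

X ⊙ ((Z ⊼ Y) ⊙ Z)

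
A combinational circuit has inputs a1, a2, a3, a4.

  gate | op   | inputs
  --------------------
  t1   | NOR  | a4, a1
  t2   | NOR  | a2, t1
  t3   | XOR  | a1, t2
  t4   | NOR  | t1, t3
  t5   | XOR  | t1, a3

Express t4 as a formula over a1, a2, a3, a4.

(a4 NOR a1) NOR (a1 XOR (a2 NOR (a4 NOR a1)))

t1 = a4 NOR a1
t2 = a2 NOR t1 = a2 NOR (a4 NOR a1)
t3 = a1 XOR t2 = a1 XOR (a2 NOR (a4 NOR a1))
t4 = t1 NOR t3 = (a4 NOR a1) NOR (a1 XOR (a2 NOR (a4 NOR a1)))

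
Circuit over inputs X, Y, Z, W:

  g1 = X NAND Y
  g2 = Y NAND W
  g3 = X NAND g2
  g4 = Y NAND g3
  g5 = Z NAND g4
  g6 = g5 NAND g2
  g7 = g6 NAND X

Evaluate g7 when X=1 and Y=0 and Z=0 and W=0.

1

g2 = 0 NAND 0 = 1
g3 = 1 NAND 1 = 0
g4 = 0 NAND 0 = 1
g5 = 0 NAND 1 = 1
g6 = 1 NAND 1 = 0
g7 = 0 NAND 1 = 1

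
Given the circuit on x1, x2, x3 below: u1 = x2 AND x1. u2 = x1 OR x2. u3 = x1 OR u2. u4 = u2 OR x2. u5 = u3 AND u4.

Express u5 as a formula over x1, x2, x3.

u2 = x1 OR x2
u3 = x1 OR u2 = x1 OR (x1 OR x2)
u4 = u2 OR x2 = (x1 OR x2) OR x2
u5 = u3 AND u4 = (x1 OR (x1 OR x2)) AND ((x1 OR x2) OR x2)

(x1 OR (x1 OR x2)) AND ((x1 OR x2) OR x2)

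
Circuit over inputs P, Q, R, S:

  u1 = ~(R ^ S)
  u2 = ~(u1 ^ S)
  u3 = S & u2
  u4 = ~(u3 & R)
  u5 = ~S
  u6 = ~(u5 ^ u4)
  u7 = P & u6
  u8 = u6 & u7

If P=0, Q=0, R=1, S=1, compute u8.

0

u1 = ~(1 ^ 1) = 1
u2 = ~(1 ^ 1) = 1
u3 = 1 & 1 = 1
u4 = ~(1 & 1) = 0
u5 = ~1 = 0
u6 = ~(0 ^ 0) = 1
u7 = 0 & 1 = 0
u8 = 1 & 0 = 0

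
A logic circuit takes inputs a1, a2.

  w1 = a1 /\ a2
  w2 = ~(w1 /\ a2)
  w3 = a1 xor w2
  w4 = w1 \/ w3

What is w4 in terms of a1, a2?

(a1 /\ a2) \/ (a1 xor (~((a1 /\ a2) /\ a2)))

w1 = a1 /\ a2
w2 = ~(w1 /\ a2) = ~((a1 /\ a2) /\ a2)
w3 = a1 xor w2 = a1 xor (~((a1 /\ a2) /\ a2))
w4 = w1 \/ w3 = (a1 /\ a2) \/ (a1 xor (~((a1 /\ a2) /\ a2)))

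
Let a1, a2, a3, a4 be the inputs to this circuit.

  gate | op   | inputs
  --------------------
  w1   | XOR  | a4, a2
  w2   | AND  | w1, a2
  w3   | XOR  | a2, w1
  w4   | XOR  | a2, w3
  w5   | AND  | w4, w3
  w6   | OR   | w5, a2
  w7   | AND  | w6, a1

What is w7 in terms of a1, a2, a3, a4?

(((a2 XOR (a2 XOR (a4 XOR a2))) AND (a2 XOR (a4 XOR a2))) OR a2) AND a1

w1 = a4 XOR a2
w3 = a2 XOR w1 = a2 XOR (a4 XOR a2)
w4 = a2 XOR w3 = a2 XOR (a2 XOR (a4 XOR a2))
w5 = w4 AND w3 = (a2 XOR (a2 XOR (a4 XOR a2))) AND (a2 XOR (a4 XOR a2))
w6 = w5 OR a2 = ((a2 XOR (a2 XOR (a4 XOR a2))) AND (a2 XOR (a4 XOR a2))) OR a2
w7 = w6 AND a1 = (((a2 XOR (a2 XOR (a4 XOR a2))) AND (a2 XOR (a4 XOR a2))) OR a2) AND a1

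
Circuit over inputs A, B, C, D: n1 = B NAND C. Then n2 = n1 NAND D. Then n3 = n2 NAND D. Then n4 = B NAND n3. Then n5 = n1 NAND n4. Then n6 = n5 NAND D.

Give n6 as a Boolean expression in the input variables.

n1 = B NAND C
n2 = n1 NAND D = (B NAND C) NAND D
n3 = n2 NAND D = ((B NAND C) NAND D) NAND D
n4 = B NAND n3 = B NAND (((B NAND C) NAND D) NAND D)
n5 = n1 NAND n4 = (B NAND C) NAND (B NAND (((B NAND C) NAND D) NAND D))
n6 = n5 NAND D = ((B NAND C) NAND (B NAND (((B NAND C) NAND D) NAND D))) NAND D

((B NAND C) NAND (B NAND (((B NAND C) NAND D) NAND D))) NAND D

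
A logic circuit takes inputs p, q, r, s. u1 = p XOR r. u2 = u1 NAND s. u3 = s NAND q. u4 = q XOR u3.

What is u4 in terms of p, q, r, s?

q XOR (s NAND q)

u3 = s NAND q
u4 = q XOR u3 = q XOR (s NAND q)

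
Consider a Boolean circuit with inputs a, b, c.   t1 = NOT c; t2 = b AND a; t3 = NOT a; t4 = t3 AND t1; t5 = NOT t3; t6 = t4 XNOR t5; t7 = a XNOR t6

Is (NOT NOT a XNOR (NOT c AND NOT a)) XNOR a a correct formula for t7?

Yes

t1 = NOT c
t3 = NOT a
t4 = t3 AND t1 = NOT a AND NOT c
t5 = NOT t3 = NOT NOT a
t6 = t4 XNOR t5 = (NOT a AND NOT c) XNOR NOT NOT a
t7 = a XNOR t6 = a XNOR ((NOT a AND NOT c) XNOR NOT NOT a)
At a=0, b=0, c=1: circuit gives 0, formula gives 0.
At a=0, b=0, c=0: circuit gives 1, formula gives 1.
Agrees on all 8 inputs.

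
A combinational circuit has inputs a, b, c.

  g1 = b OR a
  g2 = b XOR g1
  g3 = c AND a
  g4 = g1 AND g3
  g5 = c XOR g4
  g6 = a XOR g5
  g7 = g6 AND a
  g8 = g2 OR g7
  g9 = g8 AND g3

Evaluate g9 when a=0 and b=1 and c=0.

g1 = 1 OR 0 = 1
g2 = 1 XOR 1 = 0
g3 = 0 AND 0 = 0
g4 = 1 AND 0 = 0
g5 = 0 XOR 0 = 0
g6 = 0 XOR 0 = 0
g7 = 0 AND 0 = 0
g8 = 0 OR 0 = 0
g9 = 0 AND 0 = 0

0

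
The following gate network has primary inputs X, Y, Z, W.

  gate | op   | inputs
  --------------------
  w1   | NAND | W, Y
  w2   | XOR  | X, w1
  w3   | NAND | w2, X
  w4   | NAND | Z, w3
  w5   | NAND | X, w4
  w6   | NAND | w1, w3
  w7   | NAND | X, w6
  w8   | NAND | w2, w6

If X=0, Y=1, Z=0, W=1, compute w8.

1

w1 = 1 NAND 1 = 0
w2 = 0 XOR 0 = 0
w3 = 0 NAND 0 = 1
w6 = 0 NAND 1 = 1
w8 = 0 NAND 1 = 1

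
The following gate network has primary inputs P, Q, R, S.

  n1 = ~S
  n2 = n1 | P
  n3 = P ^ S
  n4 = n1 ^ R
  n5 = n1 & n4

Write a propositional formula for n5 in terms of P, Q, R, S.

n1 = ~S
n4 = n1 ^ R = ~S ^ R
n5 = n1 & n4 = ~S & (~S ^ R)

~S & (~S ^ R)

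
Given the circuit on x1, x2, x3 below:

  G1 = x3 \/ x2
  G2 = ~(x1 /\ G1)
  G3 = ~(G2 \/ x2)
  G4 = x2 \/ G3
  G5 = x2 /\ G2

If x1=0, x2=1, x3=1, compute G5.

G1 = 1 \/ 1 = 1
G2 = ~(0 /\ 1) = 1
G5 = 1 /\ 1 = 1

1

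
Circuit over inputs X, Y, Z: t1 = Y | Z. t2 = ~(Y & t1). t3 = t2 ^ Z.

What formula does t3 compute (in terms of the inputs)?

t1 = Y | Z
t2 = ~(Y & t1) = ~(Y & (Y | Z))
t3 = t2 ^ Z = (~(Y & (Y | Z))) ^ Z

(~(Y & (Y | Z))) ^ Z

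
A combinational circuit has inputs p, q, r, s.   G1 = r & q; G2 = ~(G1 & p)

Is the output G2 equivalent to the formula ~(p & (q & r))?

G1 = r & q
G2 = ~(G1 & p) = ~((r & q) & p)
At p=1, q=1, r=1, s=0: circuit gives 0, formula gives 0.
At p=0, q=0, r=0, s=0: circuit gives 1, formula gives 1.
Agrees on all 16 inputs.

Yes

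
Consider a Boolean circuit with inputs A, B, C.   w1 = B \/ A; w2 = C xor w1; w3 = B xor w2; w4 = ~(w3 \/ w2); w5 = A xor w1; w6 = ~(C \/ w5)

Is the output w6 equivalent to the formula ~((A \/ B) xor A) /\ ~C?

Yes

w1 = B \/ A
w5 = A xor w1 = A xor (B \/ A)
w6 = ~(C \/ w5) = ~(C \/ (A xor (B \/ A)))
At A=0, B=0, C=1: circuit gives 0, formula gives 0.
At A=0, B=0, C=0: circuit gives 1, formula gives 1.
Agrees on all 8 inputs.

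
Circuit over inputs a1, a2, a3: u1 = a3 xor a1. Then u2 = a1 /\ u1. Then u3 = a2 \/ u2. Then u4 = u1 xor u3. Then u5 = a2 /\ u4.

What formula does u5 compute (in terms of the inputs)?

a2 /\ ((a3 xor a1) xor (a2 \/ (a1 /\ (a3 xor a1))))

u1 = a3 xor a1
u2 = a1 /\ u1 = a1 /\ (a3 xor a1)
u3 = a2 \/ u2 = a2 \/ (a1 /\ (a3 xor a1))
u4 = u1 xor u3 = (a3 xor a1) xor (a2 \/ (a1 /\ (a3 xor a1)))
u5 = a2 /\ u4 = a2 /\ ((a3 xor a1) xor (a2 \/ (a1 /\ (a3 xor a1))))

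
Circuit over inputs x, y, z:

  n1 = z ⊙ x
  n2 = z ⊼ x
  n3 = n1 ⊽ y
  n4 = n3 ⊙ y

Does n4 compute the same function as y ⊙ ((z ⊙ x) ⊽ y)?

Yes

n1 = z ⊙ x
n3 = n1 ⊽ y = (z ⊙ x) ⊽ y
n4 = n3 ⊙ y = ((z ⊙ x) ⊽ y) ⊙ y
At x=0, y=0, z=1: circuit gives 0, formula gives 0.
At x=0, y=0, z=0: circuit gives 1, formula gives 1.
Agrees on all 8 inputs.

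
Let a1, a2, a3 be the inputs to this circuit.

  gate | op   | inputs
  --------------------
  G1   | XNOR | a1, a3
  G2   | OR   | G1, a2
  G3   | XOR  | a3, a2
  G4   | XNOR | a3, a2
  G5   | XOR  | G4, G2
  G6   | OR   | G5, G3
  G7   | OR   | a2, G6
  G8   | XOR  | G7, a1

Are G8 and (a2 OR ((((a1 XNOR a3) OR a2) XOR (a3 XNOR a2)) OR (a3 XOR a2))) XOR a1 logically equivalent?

Yes

G1 = a1 XNOR a3
G2 = G1 OR a2 = (a1 XNOR a3) OR a2
G3 = a3 XOR a2
G4 = a3 XNOR a2
G5 = G4 XOR G2 = (a3 XNOR a2) XOR ((a1 XNOR a3) OR a2)
G6 = G5 OR G3 = ((a3 XNOR a2) XOR ((a1 XNOR a3) OR a2)) OR (a3 XOR a2)
G7 = a2 OR G6 = a2 OR (((a3 XNOR a2) XOR ((a1 XNOR a3) OR a2)) OR (a3 XOR a2))
G8 = G7 XOR a1 = (a2 OR (((a3 XNOR a2) XOR ((a1 XNOR a3) OR a2)) OR (a3 XOR a2))) XOR a1
At a1=0, a2=0, a3=0: circuit gives 0, formula gives 0.
At a1=0, a2=0, a3=1: circuit gives 1, formula gives 1.
Agrees on all 8 inputs.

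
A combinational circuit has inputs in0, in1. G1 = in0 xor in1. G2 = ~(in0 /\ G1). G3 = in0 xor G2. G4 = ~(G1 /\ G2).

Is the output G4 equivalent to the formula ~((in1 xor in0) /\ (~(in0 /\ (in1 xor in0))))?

G1 = in0 xor in1
G2 = ~(in0 /\ G1) = ~(in0 /\ (in0 xor in1))
G4 = ~(G1 /\ G2) = ~((in0 xor in1) /\ (~(in0 /\ (in0 xor in1))))
At in0=0, in1=1: circuit gives 0, formula gives 0.
At in0=0, in1=0: circuit gives 1, formula gives 1.
Agrees on all 4 inputs.

Yes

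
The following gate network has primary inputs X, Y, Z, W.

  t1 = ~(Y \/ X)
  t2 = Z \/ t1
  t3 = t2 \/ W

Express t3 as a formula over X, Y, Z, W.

(Z \/ (~(Y \/ X))) \/ W

t1 = ~(Y \/ X)
t2 = Z \/ t1 = Z \/ (~(Y \/ X))
t3 = t2 \/ W = (Z \/ (~(Y \/ X))) \/ W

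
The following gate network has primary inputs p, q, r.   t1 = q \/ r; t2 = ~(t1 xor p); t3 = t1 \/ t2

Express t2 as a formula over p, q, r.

t1 = q \/ r
t2 = ~(t1 xor p) = ~((q \/ r) xor p)

~((q \/ r) xor p)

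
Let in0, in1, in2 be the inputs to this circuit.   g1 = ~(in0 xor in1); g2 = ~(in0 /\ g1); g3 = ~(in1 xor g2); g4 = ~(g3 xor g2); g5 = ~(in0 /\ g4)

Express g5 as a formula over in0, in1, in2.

~(in0 /\ (~((~(in1 xor (~(in0 /\ (~(in0 xor in1)))))) xor (~(in0 /\ (~(in0 xor in1)))))))

g1 = ~(in0 xor in1)
g2 = ~(in0 /\ g1) = ~(in0 /\ (~(in0 xor in1)))
g3 = ~(in1 xor g2) = ~(in1 xor (~(in0 /\ (~(in0 xor in1)))))
g4 = ~(g3 xor g2) = ~((~(in1 xor (~(in0 /\ (~(in0 xor in1)))))) xor (~(in0 /\ (~(in0 xor in1)))))
g5 = ~(in0 /\ g4) = ~(in0 /\ (~((~(in1 xor (~(in0 /\ (~(in0 xor in1)))))) xor (~(in0 /\ (~(in0 xor in1)))))))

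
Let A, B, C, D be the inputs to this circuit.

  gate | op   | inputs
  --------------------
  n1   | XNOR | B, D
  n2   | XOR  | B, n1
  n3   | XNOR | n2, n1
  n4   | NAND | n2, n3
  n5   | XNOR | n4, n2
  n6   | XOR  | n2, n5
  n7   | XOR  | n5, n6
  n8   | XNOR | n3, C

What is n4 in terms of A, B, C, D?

n1 = B XNOR D
n2 = B XOR n1 = B XOR (B XNOR D)
n3 = n2 XNOR n1 = (B XOR (B XNOR D)) XNOR (B XNOR D)
n4 = n2 NAND n3 = (B XOR (B XNOR D)) NAND ((B XOR (B XNOR D)) XNOR (B XNOR D))

(B XOR (B XNOR D)) NAND ((B XOR (B XNOR D)) XNOR (B XNOR D))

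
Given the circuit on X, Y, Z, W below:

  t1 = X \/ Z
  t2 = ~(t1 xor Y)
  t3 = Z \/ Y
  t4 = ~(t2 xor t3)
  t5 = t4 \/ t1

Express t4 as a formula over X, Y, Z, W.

~((~((X \/ Z) xor Y)) xor (Z \/ Y))

t1 = X \/ Z
t2 = ~(t1 xor Y) = ~((X \/ Z) xor Y)
t3 = Z \/ Y
t4 = ~(t2 xor t3) = ~((~((X \/ Z) xor Y)) xor (Z \/ Y))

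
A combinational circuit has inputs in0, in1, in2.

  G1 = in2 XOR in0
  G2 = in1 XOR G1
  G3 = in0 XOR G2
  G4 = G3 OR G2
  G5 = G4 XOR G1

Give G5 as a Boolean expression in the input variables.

G1 = in2 XOR in0
G2 = in1 XOR G1 = in1 XOR (in2 XOR in0)
G3 = in0 XOR G2 = in0 XOR (in1 XOR (in2 XOR in0))
G4 = G3 OR G2 = (in0 XOR (in1 XOR (in2 XOR in0))) OR (in1 XOR (in2 XOR in0))
G5 = G4 XOR G1 = ((in0 XOR (in1 XOR (in2 XOR in0))) OR (in1 XOR (in2 XOR in0))) XOR (in2 XOR in0)

((in0 XOR (in1 XOR (in2 XOR in0))) OR (in1 XOR (in2 XOR in0))) XOR (in2 XOR in0)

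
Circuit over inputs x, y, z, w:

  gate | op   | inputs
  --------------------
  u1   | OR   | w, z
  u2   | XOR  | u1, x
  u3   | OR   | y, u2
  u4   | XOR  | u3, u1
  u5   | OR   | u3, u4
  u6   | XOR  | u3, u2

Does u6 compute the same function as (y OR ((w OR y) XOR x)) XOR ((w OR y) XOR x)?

u1 = w OR z
u2 = u1 XOR x = (w OR z) XOR x
u3 = y OR u2 = y OR ((w OR z) XOR x)
u6 = u3 XOR u2 = (y OR ((w OR z) XOR x)) XOR ((w OR z) XOR x)
At x=0, y=1, z=0, w=0: circuit gives 1, formula gives 0.

No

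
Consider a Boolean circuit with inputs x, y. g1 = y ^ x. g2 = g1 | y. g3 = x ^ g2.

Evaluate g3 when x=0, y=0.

0

g1 = 0 ^ 0 = 0
g2 = 0 | 0 = 0
g3 = 0 ^ 0 = 0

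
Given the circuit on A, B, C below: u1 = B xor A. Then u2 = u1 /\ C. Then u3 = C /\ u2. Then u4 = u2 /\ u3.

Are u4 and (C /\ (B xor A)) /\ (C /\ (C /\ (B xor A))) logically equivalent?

u1 = B xor A
u2 = u1 /\ C = (B xor A) /\ C
u3 = C /\ u2 = C /\ ((B xor A) /\ C)
u4 = u2 /\ u3 = ((B xor A) /\ C) /\ (C /\ ((B xor A) /\ C))
At A=0, B=0, C=0: circuit gives 0, formula gives 0.
At A=0, B=1, C=1: circuit gives 1, formula gives 1.
Agrees on all 8 inputs.

Yes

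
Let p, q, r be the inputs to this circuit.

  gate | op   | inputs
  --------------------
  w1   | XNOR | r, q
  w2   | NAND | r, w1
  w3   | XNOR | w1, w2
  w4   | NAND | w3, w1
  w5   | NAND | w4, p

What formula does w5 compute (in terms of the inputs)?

(((r XNOR q) XNOR (r NAND (r XNOR q))) NAND (r XNOR q)) NAND p

w1 = r XNOR q
w2 = r NAND w1 = r NAND (r XNOR q)
w3 = w1 XNOR w2 = (r XNOR q) XNOR (r NAND (r XNOR q))
w4 = w3 NAND w1 = ((r XNOR q) XNOR (r NAND (r XNOR q))) NAND (r XNOR q)
w5 = w4 NAND p = (((r XNOR q) XNOR (r NAND (r XNOR q))) NAND (r XNOR q)) NAND p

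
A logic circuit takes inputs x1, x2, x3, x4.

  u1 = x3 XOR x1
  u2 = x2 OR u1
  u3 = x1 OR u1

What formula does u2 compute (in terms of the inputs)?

u1 = x3 XOR x1
u2 = x2 OR u1 = x2 OR (x3 XOR x1)

x2 OR (x3 XOR x1)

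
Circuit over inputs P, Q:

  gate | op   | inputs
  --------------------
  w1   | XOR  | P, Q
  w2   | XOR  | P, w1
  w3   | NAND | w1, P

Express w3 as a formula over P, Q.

(P XOR Q) NAND P

w1 = P XOR Q
w3 = w1 NAND P = (P XOR Q) NAND P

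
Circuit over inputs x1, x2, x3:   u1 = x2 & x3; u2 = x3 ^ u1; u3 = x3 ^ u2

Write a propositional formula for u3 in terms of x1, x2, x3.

x3 ^ (x3 ^ (x2 & x3))

u1 = x2 & x3
u2 = x3 ^ u1 = x3 ^ (x2 & x3)
u3 = x3 ^ u2 = x3 ^ (x3 ^ (x2 & x3))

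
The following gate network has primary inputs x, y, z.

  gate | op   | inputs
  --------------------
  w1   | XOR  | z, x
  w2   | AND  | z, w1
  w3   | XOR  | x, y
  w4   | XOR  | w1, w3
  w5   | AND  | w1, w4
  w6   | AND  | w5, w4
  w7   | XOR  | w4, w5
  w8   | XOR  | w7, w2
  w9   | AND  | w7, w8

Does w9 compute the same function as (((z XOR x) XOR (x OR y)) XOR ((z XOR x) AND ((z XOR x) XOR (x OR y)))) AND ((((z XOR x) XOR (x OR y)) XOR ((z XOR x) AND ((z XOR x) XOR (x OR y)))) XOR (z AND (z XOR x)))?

w1 = z XOR x
w2 = z AND w1 = z AND (z XOR x)
w3 = x XOR y
w4 = w1 XOR w3 = (z XOR x) XOR (x XOR y)
w5 = w1 AND w4 = (z XOR x) AND ((z XOR x) XOR (x XOR y))
w7 = w4 XOR w5 = ((z XOR x) XOR (x XOR y)) XOR ((z XOR x) AND ((z XOR x) XOR (x XOR y)))
w8 = w7 XOR w2 = (((z XOR x) XOR (x XOR y)) XOR ((z XOR x) AND ((z XOR x) XOR (x XOR y)))) XOR (z AND (z XOR x))
w9 = w7 AND w8 = (((z XOR x) XOR (x XOR y)) XOR ((z XOR x) AND ((z XOR x) XOR (x XOR y)))) AND ((((z XOR x) XOR (x XOR y)) XOR ((z XOR x) AND ((z XOR x) XOR (x XOR y)))) XOR (z AND (z XOR x)))
At x=1, y=1, z=1: circuit gives 0, formula gives 1.

No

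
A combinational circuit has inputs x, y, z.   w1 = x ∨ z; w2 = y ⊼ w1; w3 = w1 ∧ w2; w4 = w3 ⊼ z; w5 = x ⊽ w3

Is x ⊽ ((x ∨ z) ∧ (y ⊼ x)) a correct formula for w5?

No

w1 = x ∨ z
w2 = y ⊼ w1 = y ⊼ (x ∨ z)
w3 = w1 ∧ w2 = (x ∨ z) ∧ (y ⊼ (x ∨ z))
w5 = x ⊽ w3 = x ⊽ ((x ∨ z) ∧ (y ⊼ (x ∨ z)))
At x=0, y=1, z=1: circuit gives 1, formula gives 0.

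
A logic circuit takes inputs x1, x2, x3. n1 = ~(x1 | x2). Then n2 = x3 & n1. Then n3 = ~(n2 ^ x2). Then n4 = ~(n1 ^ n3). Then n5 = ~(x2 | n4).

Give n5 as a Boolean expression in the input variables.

~(x2 | (~((~(x1 | x2)) ^ (~((x3 & (~(x1 | x2))) ^ x2)))))

n1 = ~(x1 | x2)
n2 = x3 & n1 = x3 & (~(x1 | x2))
n3 = ~(n2 ^ x2) = ~((x3 & (~(x1 | x2))) ^ x2)
n4 = ~(n1 ^ n3) = ~((~(x1 | x2)) ^ (~((x3 & (~(x1 | x2))) ^ x2)))
n5 = ~(x2 | n4) = ~(x2 | (~((~(x1 | x2)) ^ (~((x3 & (~(x1 | x2))) ^ x2)))))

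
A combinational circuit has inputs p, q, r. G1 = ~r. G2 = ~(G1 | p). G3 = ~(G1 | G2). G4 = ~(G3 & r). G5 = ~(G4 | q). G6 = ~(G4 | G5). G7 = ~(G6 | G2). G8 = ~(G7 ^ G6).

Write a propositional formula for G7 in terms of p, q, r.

G1 = ~r
G2 = ~(G1 | p) = ~(~r | p)
G3 = ~(G1 | G2) = ~(~r | (~(~r | p)))
G4 = ~(G3 & r) = ~((~(~r | (~(~r | p)))) & r)
G5 = ~(G4 | q) = ~((~((~(~r | (~(~r | p)))) & r)) | q)
G6 = ~(G4 | G5) = ~((~((~(~r | (~(~r | p)))) & r)) | (~((~((~(~r | (~(~r | p)))) & r)) | q)))
G7 = ~(G6 | G2) = ~((~((~((~(~r | (~(~r | p)))) & r)) | (~((~((~(~r | (~(~r | p)))) & r)) | q)))) | (~(~r | p)))

~((~((~((~(~r | (~(~r | p)))) & r)) | (~((~((~(~r | (~(~r | p)))) & r)) | q)))) | (~(~r | p)))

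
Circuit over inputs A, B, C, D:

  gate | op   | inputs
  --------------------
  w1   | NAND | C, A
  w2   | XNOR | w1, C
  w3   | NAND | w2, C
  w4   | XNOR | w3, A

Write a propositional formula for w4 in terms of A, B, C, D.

(((C NAND A) XNOR C) NAND C) XNOR A

w1 = C NAND A
w2 = w1 XNOR C = (C NAND A) XNOR C
w3 = w2 NAND C = ((C NAND A) XNOR C) NAND C
w4 = w3 XNOR A = (((C NAND A) XNOR C) NAND C) XNOR A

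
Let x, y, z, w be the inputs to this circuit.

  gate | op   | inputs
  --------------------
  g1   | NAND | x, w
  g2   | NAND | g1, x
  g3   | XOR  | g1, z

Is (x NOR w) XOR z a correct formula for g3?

No

g1 = x NAND w
g3 = g1 XOR z = (x NAND w) XOR z
At x=0, y=0, z=0, w=1: circuit gives 1, formula gives 0.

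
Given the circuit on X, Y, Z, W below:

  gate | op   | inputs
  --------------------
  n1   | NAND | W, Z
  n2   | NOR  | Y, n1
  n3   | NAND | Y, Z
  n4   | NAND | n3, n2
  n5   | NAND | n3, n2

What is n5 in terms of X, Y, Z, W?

n1 = W NAND Z
n2 = Y NOR n1 = Y NOR (W NAND Z)
n3 = Y NAND Z
n5 = n3 NAND n2 = (Y NAND Z) NAND (Y NOR (W NAND Z))

(Y NAND Z) NAND (Y NOR (W NAND Z))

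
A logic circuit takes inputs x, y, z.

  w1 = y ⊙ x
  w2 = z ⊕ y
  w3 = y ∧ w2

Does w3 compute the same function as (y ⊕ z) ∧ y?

Yes

w2 = z ⊕ y
w3 = y ∧ w2 = y ∧ (z ⊕ y)
At x=0, y=0, z=0: circuit gives 0, formula gives 0.
At x=0, y=1, z=0: circuit gives 1, formula gives 1.
Agrees on all 8 inputs.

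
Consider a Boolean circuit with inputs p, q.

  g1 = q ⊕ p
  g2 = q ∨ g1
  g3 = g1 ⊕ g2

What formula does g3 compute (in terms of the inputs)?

(q ⊕ p) ⊕ (q ∨ (q ⊕ p))

g1 = q ⊕ p
g2 = q ∨ g1 = q ∨ (q ⊕ p)
g3 = g1 ⊕ g2 = (q ⊕ p) ⊕ (q ∨ (q ⊕ p))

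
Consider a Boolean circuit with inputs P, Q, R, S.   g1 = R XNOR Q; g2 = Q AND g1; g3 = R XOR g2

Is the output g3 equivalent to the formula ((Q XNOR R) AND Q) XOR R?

g1 = R XNOR Q
g2 = Q AND g1 = Q AND (R XNOR Q)
g3 = R XOR g2 = R XOR (Q AND (R XNOR Q))
At P=0, Q=0, R=0, S=0: circuit gives 0, formula gives 0.
At P=0, Q=0, R=1, S=0: circuit gives 1, formula gives 1.
Agrees on all 16 inputs.

Yes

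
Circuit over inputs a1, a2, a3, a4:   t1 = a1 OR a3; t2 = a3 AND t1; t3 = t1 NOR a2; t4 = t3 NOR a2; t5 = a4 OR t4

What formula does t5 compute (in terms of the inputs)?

a4 OR (((a1 OR a3) NOR a2) NOR a2)

t1 = a1 OR a3
t3 = t1 NOR a2 = (a1 OR a3) NOR a2
t4 = t3 NOR a2 = ((a1 OR a3) NOR a2) NOR a2
t5 = a4 OR t4 = a4 OR (((a1 OR a3) NOR a2) NOR a2)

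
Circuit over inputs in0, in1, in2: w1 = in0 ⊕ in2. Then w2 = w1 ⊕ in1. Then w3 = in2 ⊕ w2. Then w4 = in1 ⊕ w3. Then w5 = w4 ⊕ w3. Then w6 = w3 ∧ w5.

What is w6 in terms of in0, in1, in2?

(in2 ⊕ ((in0 ⊕ in2) ⊕ in1)) ∧ ((in1 ⊕ (in2 ⊕ ((in0 ⊕ in2) ⊕ in1))) ⊕ (in2 ⊕ ((in0 ⊕ in2) ⊕ in1)))

w1 = in0 ⊕ in2
w2 = w1 ⊕ in1 = (in0 ⊕ in2) ⊕ in1
w3 = in2 ⊕ w2 = in2 ⊕ ((in0 ⊕ in2) ⊕ in1)
w4 = in1 ⊕ w3 = in1 ⊕ (in2 ⊕ ((in0 ⊕ in2) ⊕ in1))
w5 = w4 ⊕ w3 = (in1 ⊕ (in2 ⊕ ((in0 ⊕ in2) ⊕ in1))) ⊕ (in2 ⊕ ((in0 ⊕ in2) ⊕ in1))
w6 = w3 ∧ w5 = (in2 ⊕ ((in0 ⊕ in2) ⊕ in1)) ∧ ((in1 ⊕ (in2 ⊕ ((in0 ⊕ in2) ⊕ in1))) ⊕ (in2 ⊕ ((in0 ⊕ in2) ⊕ in1)))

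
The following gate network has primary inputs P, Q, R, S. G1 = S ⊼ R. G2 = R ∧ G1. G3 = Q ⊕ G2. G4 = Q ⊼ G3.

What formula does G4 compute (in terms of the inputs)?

G1 = S ⊼ R
G2 = R ∧ G1 = R ∧ (S ⊼ R)
G3 = Q ⊕ G2 = Q ⊕ (R ∧ (S ⊼ R))
G4 = Q ⊼ G3 = Q ⊼ (Q ⊕ (R ∧ (S ⊼ R)))

Q ⊼ (Q ⊕ (R ∧ (S ⊼ R)))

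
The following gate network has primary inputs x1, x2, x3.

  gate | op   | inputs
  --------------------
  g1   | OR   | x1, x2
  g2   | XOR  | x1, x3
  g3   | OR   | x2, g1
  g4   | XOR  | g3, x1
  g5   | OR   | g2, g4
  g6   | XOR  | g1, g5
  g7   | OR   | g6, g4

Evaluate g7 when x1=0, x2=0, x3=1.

1

g1 = 0 OR 0 = 0
g2 = 0 XOR 1 = 1
g3 = 0 OR 0 = 0
g4 = 0 XOR 0 = 0
g5 = 1 OR 0 = 1
g6 = 0 XOR 1 = 1
g7 = 1 OR 0 = 1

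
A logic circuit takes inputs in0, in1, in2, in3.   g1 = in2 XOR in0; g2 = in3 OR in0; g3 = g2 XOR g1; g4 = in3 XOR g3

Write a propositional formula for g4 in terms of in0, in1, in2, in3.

g1 = in2 XOR in0
g2 = in3 OR in0
g3 = g2 XOR g1 = (in3 OR in0) XOR (in2 XOR in0)
g4 = in3 XOR g3 = in3 XOR ((in3 OR in0) XOR (in2 XOR in0))

in3 XOR ((in3 OR in0) XOR (in2 XOR in0))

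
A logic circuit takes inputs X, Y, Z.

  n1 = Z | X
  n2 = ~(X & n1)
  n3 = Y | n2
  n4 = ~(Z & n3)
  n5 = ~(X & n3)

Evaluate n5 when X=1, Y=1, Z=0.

n1 = 0 | 1 = 1
n2 = ~(1 & 1) = 0
n3 = 1 | 0 = 1
n5 = ~(1 & 1) = 0

0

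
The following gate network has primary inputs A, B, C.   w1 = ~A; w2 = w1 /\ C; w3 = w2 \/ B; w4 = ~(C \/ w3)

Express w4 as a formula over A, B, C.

w1 = ~A
w2 = w1 /\ C = ~A /\ C
w3 = w2 \/ B = (~A /\ C) \/ B
w4 = ~(C \/ w3) = ~(C \/ ((~A /\ C) \/ B))

~(C \/ ((~A /\ C) \/ B))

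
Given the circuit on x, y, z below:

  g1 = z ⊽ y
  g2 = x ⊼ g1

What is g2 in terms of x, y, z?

g1 = z ⊽ y
g2 = x ⊼ g1 = x ⊼ (z ⊽ y)

x ⊼ (z ⊽ y)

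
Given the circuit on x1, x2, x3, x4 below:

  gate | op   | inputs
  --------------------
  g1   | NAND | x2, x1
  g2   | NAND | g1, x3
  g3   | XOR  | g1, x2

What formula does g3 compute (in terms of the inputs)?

(x2 NAND x1) XOR x2

g1 = x2 NAND x1
g3 = g1 XOR x2 = (x2 NAND x1) XOR x2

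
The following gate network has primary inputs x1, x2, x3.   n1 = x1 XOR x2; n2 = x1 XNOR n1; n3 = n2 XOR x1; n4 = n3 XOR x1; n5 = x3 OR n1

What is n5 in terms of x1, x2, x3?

x3 OR (x1 XOR x2)

n1 = x1 XOR x2
n5 = x3 OR n1 = x3 OR (x1 XOR x2)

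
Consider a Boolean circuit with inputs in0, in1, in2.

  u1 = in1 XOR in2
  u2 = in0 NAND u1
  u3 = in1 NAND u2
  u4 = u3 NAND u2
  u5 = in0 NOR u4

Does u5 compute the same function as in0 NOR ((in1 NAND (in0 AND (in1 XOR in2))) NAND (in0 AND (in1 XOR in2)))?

No

u1 = in1 XOR in2
u2 = in0 NAND u1 = in0 NAND (in1 XOR in2)
u3 = in1 NAND u2 = in1 NAND (in0 NAND (in1 XOR in2))
u4 = u3 NAND u2 = (in1 NAND (in0 NAND (in1 XOR in2))) NAND (in0 NAND (in1 XOR in2))
u5 = in0 NOR u4 = in0 NOR ((in1 NAND (in0 NAND (in1 XOR in2))) NAND (in0 NAND (in1 XOR in2)))
At in0=0, in1=0, in2=0: circuit gives 1, formula gives 0.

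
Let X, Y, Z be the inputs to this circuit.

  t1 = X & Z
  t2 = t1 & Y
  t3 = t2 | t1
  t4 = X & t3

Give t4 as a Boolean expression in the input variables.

X & (((X & Z) & Y) | (X & Z))

t1 = X & Z
t2 = t1 & Y = (X & Z) & Y
t3 = t2 | t1 = ((X & Z) & Y) | (X & Z)
t4 = X & t3 = X & (((X & Z) & Y) | (X & Z))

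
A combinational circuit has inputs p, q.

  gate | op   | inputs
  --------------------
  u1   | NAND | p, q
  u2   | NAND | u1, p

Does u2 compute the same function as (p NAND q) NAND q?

No

u1 = p NAND q
u2 = u1 NAND p = (p NAND q) NAND p
At p=0, q=1: circuit gives 1, formula gives 0.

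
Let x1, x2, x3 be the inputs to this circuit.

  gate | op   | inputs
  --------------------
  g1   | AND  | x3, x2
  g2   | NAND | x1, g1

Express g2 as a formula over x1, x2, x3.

x1 NAND (x3 AND x2)

g1 = x3 AND x2
g2 = x1 NAND g1 = x1 NAND (x3 AND x2)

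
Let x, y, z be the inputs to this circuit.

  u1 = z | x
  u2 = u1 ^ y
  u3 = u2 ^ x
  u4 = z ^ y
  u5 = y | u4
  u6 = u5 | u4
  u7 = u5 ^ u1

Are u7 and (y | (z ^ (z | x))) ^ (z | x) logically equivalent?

No

u1 = z | x
u4 = z ^ y
u5 = y | u4 = y | (z ^ y)
u7 = u5 ^ u1 = (y | (z ^ y)) ^ (z | x)
At x=0, y=0, z=1: circuit gives 0, formula gives 1.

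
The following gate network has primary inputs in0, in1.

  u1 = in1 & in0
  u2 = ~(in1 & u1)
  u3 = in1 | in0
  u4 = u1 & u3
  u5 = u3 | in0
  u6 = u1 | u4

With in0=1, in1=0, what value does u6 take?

0

u1 = 0 & 1 = 0
u3 = 0 | 1 = 1
u4 = 0 & 1 = 0
u6 = 0 | 0 = 0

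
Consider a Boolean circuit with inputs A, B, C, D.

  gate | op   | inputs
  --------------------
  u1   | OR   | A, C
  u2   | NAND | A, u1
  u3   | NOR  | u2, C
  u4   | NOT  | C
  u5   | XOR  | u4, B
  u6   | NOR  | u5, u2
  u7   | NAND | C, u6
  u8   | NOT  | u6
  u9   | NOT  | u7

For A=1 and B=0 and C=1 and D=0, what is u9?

u1 = 1 OR 1 = 1
u2 = 1 NAND 1 = 0
u4 = NOT 1 = 0
u5 = 0 XOR 0 = 0
u6 = 0 NOR 0 = 1
u7 = 1 NAND 1 = 0
u9 = NOT 0 = 1

1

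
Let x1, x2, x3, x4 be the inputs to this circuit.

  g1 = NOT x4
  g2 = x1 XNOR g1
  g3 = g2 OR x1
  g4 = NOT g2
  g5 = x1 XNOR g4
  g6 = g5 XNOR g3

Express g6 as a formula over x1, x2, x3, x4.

g1 = NOT x4
g2 = x1 XNOR g1 = x1 XNOR NOT x4
g3 = g2 OR x1 = (x1 XNOR NOT x4) OR x1
g4 = NOT g2 = NOT (x1 XNOR NOT x4)
g5 = x1 XNOR g4 = x1 XNOR NOT (x1 XNOR NOT x4)
g6 = g5 XNOR g3 = (x1 XNOR NOT (x1 XNOR NOT x4)) XNOR ((x1 XNOR NOT x4) OR x1)

(x1 XNOR NOT (x1 XNOR NOT x4)) XNOR ((x1 XNOR NOT x4) OR x1)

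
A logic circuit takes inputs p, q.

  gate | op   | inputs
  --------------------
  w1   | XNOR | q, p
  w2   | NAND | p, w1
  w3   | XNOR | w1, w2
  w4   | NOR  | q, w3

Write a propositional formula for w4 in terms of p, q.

q NOR ((q XNOR p) XNOR (p NAND (q XNOR p)))

w1 = q XNOR p
w2 = p NAND w1 = p NAND (q XNOR p)
w3 = w1 XNOR w2 = (q XNOR p) XNOR (p NAND (q XNOR p))
w4 = q NOR w3 = q NOR ((q XNOR p) XNOR (p NAND (q XNOR p)))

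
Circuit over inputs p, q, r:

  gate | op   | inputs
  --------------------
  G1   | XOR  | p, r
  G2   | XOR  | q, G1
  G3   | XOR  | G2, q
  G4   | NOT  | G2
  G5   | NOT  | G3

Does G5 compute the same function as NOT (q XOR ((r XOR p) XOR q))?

Yes

G1 = p XOR r
G2 = q XOR G1 = q XOR (p XOR r)
G3 = G2 XOR q = (q XOR (p XOR r)) XOR q
G5 = NOT G3 = NOT ((q XOR (p XOR r)) XOR q)
At p=0, q=0, r=1: circuit gives 0, formula gives 0.
At p=0, q=0, r=0: circuit gives 1, formula gives 1.
Agrees on all 8 inputs.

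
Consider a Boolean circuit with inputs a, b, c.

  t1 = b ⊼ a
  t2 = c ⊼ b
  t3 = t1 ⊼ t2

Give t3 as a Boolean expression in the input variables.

(b ⊼ a) ⊼ (c ⊼ b)

t1 = b ⊼ a
t2 = c ⊼ b
t3 = t1 ⊼ t2 = (b ⊼ a) ⊼ (c ⊼ b)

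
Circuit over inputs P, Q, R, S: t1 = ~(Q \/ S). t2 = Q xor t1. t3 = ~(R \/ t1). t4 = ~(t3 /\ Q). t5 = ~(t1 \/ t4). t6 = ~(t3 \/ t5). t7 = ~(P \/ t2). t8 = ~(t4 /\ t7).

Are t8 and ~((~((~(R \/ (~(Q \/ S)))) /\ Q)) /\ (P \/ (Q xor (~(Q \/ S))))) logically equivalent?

t1 = ~(Q \/ S)
t2 = Q xor t1 = Q xor (~(Q \/ S))
t3 = ~(R \/ t1) = ~(R \/ (~(Q \/ S)))
t4 = ~(t3 /\ Q) = ~((~(R \/ (~(Q \/ S)))) /\ Q)
t7 = ~(P \/ t2) = ~(P \/ (Q xor (~(Q \/ S))))
t8 = ~(t4 /\ t7) = ~((~((~(R \/ (~(Q \/ S)))) /\ Q)) /\ (~(P \/ (Q xor (~(Q \/ S))))))
At P=0, Q=0, R=0, S=0: circuit gives 1, formula gives 0.

No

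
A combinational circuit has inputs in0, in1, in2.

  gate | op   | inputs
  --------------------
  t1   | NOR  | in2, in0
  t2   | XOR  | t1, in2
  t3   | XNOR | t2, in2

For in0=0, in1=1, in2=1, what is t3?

t1 = 1 NOR 0 = 0
t2 = 0 XOR 1 = 1
t3 = 1 XNOR 1 = 1

1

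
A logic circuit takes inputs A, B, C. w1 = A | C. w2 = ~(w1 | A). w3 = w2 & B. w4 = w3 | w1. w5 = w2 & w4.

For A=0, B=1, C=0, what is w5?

1

w1 = 0 | 0 = 0
w2 = ~(0 | 0) = 1
w3 = 1 & 1 = 1
w4 = 1 | 0 = 1
w5 = 1 & 1 = 1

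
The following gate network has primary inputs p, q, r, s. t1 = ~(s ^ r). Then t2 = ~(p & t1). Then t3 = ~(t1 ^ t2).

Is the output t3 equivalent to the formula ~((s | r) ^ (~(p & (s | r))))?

No

t1 = ~(s ^ r)
t2 = ~(p & t1) = ~(p & (~(s ^ r)))
t3 = ~(t1 ^ t2) = ~((~(s ^ r)) ^ (~(p & (~(s ^ r)))))
At p=0, q=0, r=0, s=0: circuit gives 1, formula gives 0.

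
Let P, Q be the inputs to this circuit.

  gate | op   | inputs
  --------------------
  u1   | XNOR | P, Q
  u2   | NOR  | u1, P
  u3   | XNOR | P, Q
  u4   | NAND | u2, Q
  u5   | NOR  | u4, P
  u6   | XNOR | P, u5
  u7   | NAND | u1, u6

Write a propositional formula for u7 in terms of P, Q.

u1 = P XNOR Q
u2 = u1 NOR P = (P XNOR Q) NOR P
u4 = u2 NAND Q = ((P XNOR Q) NOR P) NAND Q
u5 = u4 NOR P = (((P XNOR Q) NOR P) NAND Q) NOR P
u6 = P XNOR u5 = P XNOR ((((P XNOR Q) NOR P) NAND Q) NOR P)
u7 = u1 NAND u6 = (P XNOR Q) NAND (P XNOR ((((P XNOR Q) NOR P) NAND Q) NOR P))

(P XNOR Q) NAND (P XNOR ((((P XNOR Q) NOR P) NAND Q) NOR P))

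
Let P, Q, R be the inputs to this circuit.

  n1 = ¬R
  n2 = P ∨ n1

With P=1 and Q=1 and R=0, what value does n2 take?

1

n1 = ¬0 = 1
n2 = 1 ∨ 1 = 1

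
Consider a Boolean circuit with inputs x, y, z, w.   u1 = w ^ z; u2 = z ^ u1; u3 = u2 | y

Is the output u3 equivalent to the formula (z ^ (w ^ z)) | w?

u1 = w ^ z
u2 = z ^ u1 = z ^ (w ^ z)
u3 = u2 | y = (z ^ (w ^ z)) | y
At x=0, y=1, z=0, w=0: circuit gives 1, formula gives 0.

No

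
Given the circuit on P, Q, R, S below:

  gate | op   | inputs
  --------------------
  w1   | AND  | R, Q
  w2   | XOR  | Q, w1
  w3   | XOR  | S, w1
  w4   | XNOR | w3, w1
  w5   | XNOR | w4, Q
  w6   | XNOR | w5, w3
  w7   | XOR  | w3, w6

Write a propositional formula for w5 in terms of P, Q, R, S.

w1 = R AND Q
w3 = S XOR w1 = S XOR (R AND Q)
w4 = w3 XNOR w1 = (S XOR (R AND Q)) XNOR (R AND Q)
w5 = w4 XNOR Q = ((S XOR (R AND Q)) XNOR (R AND Q)) XNOR Q

((S XOR (R AND Q)) XNOR (R AND Q)) XNOR Q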